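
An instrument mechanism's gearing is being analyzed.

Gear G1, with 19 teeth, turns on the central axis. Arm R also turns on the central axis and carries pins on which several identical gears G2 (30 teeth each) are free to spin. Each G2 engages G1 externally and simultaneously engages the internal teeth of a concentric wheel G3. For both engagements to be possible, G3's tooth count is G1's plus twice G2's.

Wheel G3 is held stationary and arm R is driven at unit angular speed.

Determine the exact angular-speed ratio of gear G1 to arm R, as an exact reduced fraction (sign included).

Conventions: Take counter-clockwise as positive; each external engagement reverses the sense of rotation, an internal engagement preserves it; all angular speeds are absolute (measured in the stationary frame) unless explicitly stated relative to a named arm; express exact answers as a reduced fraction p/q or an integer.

planetary set (19T centre, 30T on arm, 79T internal) — Willis relation
ring teeth: 19 + 2·30 = 79
19(ω_sun−ω_arm) = −79(ω_ring−ω_arm),  ω_ring = 0, ω_arm = 1
ω_sun = 1 − (79/19)(0−1) = 98/19
ω_out/ω_in = 98/19

98/19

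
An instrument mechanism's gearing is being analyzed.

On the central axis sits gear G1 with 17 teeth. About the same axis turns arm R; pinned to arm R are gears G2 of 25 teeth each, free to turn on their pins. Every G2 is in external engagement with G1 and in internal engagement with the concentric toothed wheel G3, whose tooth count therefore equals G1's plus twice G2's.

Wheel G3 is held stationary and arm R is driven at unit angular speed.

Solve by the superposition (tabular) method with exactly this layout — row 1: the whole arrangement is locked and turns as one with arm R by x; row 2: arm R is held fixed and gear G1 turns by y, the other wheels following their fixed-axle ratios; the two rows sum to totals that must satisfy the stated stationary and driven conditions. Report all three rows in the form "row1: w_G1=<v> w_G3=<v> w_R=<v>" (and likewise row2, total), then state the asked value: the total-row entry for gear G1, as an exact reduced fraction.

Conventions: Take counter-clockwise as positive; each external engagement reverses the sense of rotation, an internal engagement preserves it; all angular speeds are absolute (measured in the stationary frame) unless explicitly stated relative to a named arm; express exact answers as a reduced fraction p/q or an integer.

topology: planetary set — G1 17T / G2 25T / G3 67T, arm = carrier (Willis)
row 1 — lock + rotate with arm: ω_sun = ω_ring = ω_arm = x
superposition row 2 [arm held]: sun y, ring −(17/67)·y, arm 0
boundary: total ω_ring = x − (17/67)·y = 0 and total ω_arm = x = 1  ⇒  y = 67/17, x = 1
row 2 ring = −(17/67)·67/17 = -1
totals (row 1 + row 2): sun 1 + 67/17 = 84/17, ring 1 + (-1) = 0, arm 1 + 0 = 1
asked cell (total, sun) = 84/17

row1: w_G1=1 w_G3=1 w_R=1
row2: w_G1=67/17 w_G3=-1 w_R=0
total: w_G1=84/17 w_G3=0 w_R=1
asked value: 84/17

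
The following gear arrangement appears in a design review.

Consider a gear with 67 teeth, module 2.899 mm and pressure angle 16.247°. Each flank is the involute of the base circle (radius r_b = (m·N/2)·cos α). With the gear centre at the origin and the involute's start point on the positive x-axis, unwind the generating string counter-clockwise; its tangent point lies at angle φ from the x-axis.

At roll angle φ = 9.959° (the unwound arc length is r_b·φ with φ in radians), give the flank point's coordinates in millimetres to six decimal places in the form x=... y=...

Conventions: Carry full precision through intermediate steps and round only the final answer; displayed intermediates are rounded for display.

x=94.635961 y=0.162719

topology: single-mesh involute geometry — m = 2.899, N = 67
pitch radius r_p = m·N/2 = 2.899·67/2 = 97.116500
base radius r_b = r_p·cos α = 97.116500·cos 16.247° = 93.238104
roll angle φ = 9.959° = 0.17381734 rad
x = r_b·(cos φ + φ·sin φ) = 94.635961
y = r_b·(sin φ − φ·cos φ) = 0.162719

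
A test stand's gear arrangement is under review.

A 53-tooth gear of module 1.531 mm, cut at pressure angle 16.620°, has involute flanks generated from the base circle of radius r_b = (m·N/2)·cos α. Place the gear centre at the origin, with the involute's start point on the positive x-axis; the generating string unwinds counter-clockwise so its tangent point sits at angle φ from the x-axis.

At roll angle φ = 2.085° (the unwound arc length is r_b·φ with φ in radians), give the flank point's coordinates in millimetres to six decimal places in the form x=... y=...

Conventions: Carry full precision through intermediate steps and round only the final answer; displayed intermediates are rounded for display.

single-mesh involute tooth geometry (53T wheel at module 1.531)
pitch radius r_p = m·N/2 = 1.531·53/2 = 40.571500
base radius r_b = r_p·cos α = 40.571500·cos 16.620° = 38.876536
roll angle φ = 2.085° = 0.03639011 rad
x = r_b·(cos φ + φ·sin φ) = 38.902268
y = r_b·(sin φ − φ·cos φ) = 0.000624

x=38.902268 y=0.000624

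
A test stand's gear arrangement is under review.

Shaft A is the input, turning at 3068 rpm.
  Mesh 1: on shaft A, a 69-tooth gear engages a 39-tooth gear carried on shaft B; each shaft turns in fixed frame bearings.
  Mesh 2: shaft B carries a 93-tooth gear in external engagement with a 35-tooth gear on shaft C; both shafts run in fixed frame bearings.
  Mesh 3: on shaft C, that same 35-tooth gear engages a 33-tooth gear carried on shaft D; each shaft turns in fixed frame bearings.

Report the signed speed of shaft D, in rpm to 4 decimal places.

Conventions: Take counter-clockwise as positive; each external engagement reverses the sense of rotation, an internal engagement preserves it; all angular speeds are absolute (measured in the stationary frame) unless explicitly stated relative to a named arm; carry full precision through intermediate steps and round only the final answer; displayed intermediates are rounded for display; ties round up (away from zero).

class = fixed-axis compound train [3 meshes; 3 ratios multiply, 3 sense flips]
mesh 1 [69T→39T]: ω = 3068.0000×69/39 = 5428.0000 rpm, sense flips to −
mesh 2 [93T→35T]: ω = 5428.0000×93/35 = 14422.9714 rpm, sense flips to +
mesh 3 [35T→33T]: ω = 14422.9714×35/33 = 15297.0909 rpm, sense flips to −
signed output speed = -15297.0909 rpm

-15297.0909 rpm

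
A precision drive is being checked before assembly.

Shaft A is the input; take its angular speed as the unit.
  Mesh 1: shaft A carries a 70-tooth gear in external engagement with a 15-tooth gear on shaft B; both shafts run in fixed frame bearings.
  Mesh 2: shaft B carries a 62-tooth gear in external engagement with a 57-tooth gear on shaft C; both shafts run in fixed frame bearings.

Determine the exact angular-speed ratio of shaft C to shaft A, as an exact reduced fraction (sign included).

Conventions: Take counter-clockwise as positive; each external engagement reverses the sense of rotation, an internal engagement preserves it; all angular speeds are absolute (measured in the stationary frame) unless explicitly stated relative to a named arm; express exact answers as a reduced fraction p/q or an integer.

868/171

class = fixed-axis compound train [2 meshes; 2 ratios multiply, 2 sense flips]
mesh 1 [70T→15T]: running ratio 14/3, sense −
mesh 2 [62T→57T]: running ratio 868/171, sense +
ω_out/ω_in = 868/171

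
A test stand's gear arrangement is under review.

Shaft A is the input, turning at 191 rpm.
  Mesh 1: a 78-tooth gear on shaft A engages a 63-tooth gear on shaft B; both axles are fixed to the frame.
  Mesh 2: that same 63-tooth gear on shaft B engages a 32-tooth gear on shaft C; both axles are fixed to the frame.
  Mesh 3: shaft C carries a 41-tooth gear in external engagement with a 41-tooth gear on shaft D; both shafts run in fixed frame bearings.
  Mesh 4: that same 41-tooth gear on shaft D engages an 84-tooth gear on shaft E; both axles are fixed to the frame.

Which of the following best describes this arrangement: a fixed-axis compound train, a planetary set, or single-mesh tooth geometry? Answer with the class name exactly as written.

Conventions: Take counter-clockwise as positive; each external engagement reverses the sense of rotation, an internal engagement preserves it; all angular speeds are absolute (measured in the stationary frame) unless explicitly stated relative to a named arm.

fixed-axis compound train

recognized (5 fixed axles, 4 meshes): fixed-axis compound train
classification: fixed-axis compound train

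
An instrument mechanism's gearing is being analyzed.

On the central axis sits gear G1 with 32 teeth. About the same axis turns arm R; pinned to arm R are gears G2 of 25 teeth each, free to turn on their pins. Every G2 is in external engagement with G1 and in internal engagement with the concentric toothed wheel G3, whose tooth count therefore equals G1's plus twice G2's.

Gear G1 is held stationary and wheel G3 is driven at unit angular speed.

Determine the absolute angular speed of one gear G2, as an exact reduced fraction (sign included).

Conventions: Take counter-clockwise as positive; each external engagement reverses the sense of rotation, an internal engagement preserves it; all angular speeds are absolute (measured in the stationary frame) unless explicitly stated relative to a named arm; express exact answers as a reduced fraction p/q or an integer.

41/25

recognized (axles ride arm R): planetary set, 32/25/82 teeth
ring teeth: 32 + 2·25 = 82
32(ω_sun−ω_arm) = −82(ω_ring−ω_arm),  ω_sun = 0, ω_ring = 1
32(0−ω_arm) = −82(1−ω_arm)  ⇒  114·ω_arm = 82  ⇒  ω_arm = 41/57
sun–planet mesh: 32·(0−41/57) = −25·(ω_p−ω_arm)  ⇒  ω_p−ω_arm = 1312/1425
ω_p = 41/57 + 1312/1425 = 41/25
exact speed ratio = 41/25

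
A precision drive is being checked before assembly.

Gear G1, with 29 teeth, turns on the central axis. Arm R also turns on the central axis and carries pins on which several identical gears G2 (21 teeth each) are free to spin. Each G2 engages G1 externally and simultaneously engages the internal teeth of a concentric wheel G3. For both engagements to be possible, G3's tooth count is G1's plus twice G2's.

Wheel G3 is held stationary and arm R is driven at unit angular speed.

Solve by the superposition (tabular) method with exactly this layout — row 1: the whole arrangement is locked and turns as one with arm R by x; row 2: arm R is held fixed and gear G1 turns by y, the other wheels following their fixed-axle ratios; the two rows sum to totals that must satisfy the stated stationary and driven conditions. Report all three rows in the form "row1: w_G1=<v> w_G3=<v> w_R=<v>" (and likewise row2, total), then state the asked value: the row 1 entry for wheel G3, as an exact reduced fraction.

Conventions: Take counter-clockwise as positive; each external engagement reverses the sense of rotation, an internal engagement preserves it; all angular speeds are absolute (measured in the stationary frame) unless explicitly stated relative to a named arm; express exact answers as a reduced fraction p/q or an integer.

recognized (axles ride arm R): planetary set, 29/21/71 teeth
row 1: whole set turns with the arm by x
row 2: sun turns y, ring = −(29/71)·y, arm 0
boundary: total ω_ring = x − (29/71)·y = 0 and total ω_arm = x = 1  ⇒  y = 71/29, x = 1
row 2 ring = −(29/71)·71/29 = -1
totals (row 1 + row 2): sun 1 + 71/29 = 100/29, ring 1 + (-1) = 0, arm 1 + 0 = 1
asked cell (row1, ring) = 1

row1: w_G1=1 w_G3=1 w_R=1
row2: w_G1=71/29 w_G3=-1 w_R=0
total: w_G1=100/29 w_G3=0 w_R=1
asked value: 1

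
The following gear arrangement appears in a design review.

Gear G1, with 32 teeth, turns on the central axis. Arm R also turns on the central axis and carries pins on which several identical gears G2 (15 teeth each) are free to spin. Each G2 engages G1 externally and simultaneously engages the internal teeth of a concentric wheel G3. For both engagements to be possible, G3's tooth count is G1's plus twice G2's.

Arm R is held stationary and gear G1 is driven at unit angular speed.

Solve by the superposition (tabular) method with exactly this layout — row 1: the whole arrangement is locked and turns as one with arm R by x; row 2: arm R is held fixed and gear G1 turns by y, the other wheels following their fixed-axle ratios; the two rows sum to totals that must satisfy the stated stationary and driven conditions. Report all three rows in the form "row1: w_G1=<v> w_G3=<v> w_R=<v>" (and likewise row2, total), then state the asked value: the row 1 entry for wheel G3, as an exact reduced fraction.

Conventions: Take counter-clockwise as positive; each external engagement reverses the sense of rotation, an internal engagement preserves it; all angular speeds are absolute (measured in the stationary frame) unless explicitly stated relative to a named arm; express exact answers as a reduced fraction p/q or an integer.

topology: planetary set — G1 32T / G2 15T / G3 62T, arm = carrier (Willis)
row 1: whole set turns with the arm by x
row 2 — arm fixed, fixed-axis ratios: sun y, ring −(32/62)·y, arm 0
boundary: total ω_arm = x = 0 and total ω_sun = x + y = 1  ⇒  y = 1, x = 0
row 2 ring = −(32/62)·1 = -16/31
totals (row 1 + row 2): sun 0 + 1 = 1, ring 0 + (-16/31) = -16/31, arm 0 + 0 = 0
asked cell (row1, ring) = 0

row1: w_G1=0 w_G3=0 w_R=0
row2: w_G1=1 w_G3=-16/31 w_R=0
total: w_G1=1 w_G3=-16/31 w_R=0
asked value: 0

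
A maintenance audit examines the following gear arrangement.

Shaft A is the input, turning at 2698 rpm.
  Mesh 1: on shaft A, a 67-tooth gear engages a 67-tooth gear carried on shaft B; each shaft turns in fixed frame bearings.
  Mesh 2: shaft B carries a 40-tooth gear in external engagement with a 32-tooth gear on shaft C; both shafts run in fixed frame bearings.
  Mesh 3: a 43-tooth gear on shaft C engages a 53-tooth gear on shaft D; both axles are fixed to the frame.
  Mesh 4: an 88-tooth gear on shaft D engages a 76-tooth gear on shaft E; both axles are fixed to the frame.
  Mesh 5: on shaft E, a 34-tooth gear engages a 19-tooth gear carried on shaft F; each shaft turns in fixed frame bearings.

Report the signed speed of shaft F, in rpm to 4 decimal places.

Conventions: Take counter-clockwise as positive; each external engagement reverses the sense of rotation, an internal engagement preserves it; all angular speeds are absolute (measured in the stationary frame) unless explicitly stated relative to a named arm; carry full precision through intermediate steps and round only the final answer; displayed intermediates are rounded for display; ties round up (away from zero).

-5669.4240 rpm

class = fixed-axis compound train [5 meshes; 5 ratios multiply, 5 sense flips]
mesh 1 [67T→67T]: ω = 2698.0000×67/67 = 2698.0000 rpm, sense flips to −
mesh 2 [40T→32T]: ω = 2698.0000×40/32 = 3372.5000 rpm, sense flips to +
mesh 3 [43T→53T]: ω = 3372.5000×43/53 = 2736.1792 rpm, sense flips to −
mesh 4 [88T→76T]: ω = 2736.1792×88/76 = 3168.2075 rpm, sense flips to +
mesh 5 [34T→19T]: ω = 3168.2075×34/19 = 5669.4240 rpm, sense flips to −
signed output speed = -5669.4240 rpm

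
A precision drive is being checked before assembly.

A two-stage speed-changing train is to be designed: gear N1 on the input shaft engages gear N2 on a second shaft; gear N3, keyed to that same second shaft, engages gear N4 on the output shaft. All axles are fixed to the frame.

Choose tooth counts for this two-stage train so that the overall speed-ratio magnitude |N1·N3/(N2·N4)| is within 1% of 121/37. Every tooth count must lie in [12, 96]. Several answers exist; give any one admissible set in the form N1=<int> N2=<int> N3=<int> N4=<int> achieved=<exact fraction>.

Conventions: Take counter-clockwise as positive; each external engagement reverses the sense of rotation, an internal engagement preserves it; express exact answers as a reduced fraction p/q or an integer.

N1=22 N2=12 N3=66 N4=37 achieved=121/37

2-stage fixed-axis compound train for ratio 121/37
target = 121/37 in lowest terms: an exact hit needs N1·N3 = k·121 and N2·N4 = k·37 for one integer k, every count in [12, 96]; additionally prefer no 1:1 stage (N1 ≠ N2, N3 ≠ N4)
k = 1…11: no 1:1-free in-range split of k·121 and k·37 into factor pairs; take k = 12
k = 12: N1·N3 = 1452 = 22·66, N2·N4 = 444 = 12·37
achieved = 22·66/(12·37) = 121/37; |achieved − target| = 0 ≤ 121/3700 ✓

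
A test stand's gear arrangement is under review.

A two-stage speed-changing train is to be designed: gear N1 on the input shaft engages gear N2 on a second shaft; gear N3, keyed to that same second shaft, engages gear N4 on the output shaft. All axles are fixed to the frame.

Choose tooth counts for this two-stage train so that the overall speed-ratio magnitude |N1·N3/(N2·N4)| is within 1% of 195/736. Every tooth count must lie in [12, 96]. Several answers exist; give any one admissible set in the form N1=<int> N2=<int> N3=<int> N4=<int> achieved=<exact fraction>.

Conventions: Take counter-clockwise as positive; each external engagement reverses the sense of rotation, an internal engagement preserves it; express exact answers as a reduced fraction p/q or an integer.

2-stage fixed-axis compound train for ratio 195/736
target = 195/736 in lowest terms: an exact hit needs N1·N3 = k·195 and N2·N4 = k·736 for one integer k, every count in [12, 96]; additionally prefer no 1:1 stage (N1 ≠ N2, N3 ≠ N4)
k = 1: N1·N3 = 195 = 13·15, N2·N4 = 736 = 16·46
achieved = 13·15/(16·46) = 195/736; |achieved − target| = 0 ≤ 39/14720 ✓

N1=13 N2=16 N3=15 N4=46 achieved=195/736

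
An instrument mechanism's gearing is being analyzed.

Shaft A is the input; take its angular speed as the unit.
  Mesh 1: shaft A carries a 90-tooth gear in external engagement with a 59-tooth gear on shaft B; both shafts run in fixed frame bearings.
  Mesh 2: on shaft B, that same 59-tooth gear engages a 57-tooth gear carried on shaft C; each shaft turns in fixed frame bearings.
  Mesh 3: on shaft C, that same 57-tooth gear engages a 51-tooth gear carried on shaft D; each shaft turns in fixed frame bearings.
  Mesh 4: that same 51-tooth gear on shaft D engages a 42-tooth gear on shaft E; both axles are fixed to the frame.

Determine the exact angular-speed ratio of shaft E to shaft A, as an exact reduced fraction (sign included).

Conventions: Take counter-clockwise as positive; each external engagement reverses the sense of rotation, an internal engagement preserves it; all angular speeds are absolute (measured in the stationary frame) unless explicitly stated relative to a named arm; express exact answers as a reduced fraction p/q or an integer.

15/7

class = fixed-axis compound train [4 meshes; 4 ratios multiply, 4 sense flips]
mesh 1 [90T→59T]: running ratio 90/59, sense −
mesh 2 [59T→57T]: running ratio 30/19, sense +
mesh 3 [57T→51T]: running ratio 30/17, sense −
mesh 4 [51T→42T]: running ratio 15/7, sense +
ω_out/ω_in = 15/7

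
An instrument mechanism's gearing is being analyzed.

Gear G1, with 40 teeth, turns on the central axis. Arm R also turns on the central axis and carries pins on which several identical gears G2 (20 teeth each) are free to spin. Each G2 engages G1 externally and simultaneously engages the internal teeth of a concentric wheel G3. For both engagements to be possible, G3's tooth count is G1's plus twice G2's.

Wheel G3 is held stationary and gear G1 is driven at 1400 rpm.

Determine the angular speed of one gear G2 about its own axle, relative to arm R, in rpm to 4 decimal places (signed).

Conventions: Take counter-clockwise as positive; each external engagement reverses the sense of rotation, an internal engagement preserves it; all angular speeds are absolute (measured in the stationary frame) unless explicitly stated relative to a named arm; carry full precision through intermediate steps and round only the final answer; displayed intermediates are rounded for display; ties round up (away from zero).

class = planetary set [G3 = 40+2·20 = 80; Willis about the carrier]
normalise by the input: solve with ω_sun = 1, then scale by 1400 rpm
ring teeth: 40 + 2·20 = 80
40(ω_sun−ω_arm) = −80(ω_ring−ω_arm),  ω_ring = 0, ω_sun = 1
40(1−ω_arm) = −80(0−ω_arm)  ⇒  120·ω_arm = 40  ⇒  ω_arm = 1/3
sun–planet mesh: 40·(1−1/3) = −20·(ω_p−ω_arm)  ⇒  ω_p−ω_arm = -4/3
scale: ω_p−ω_arm = -4/3 × 1400 rpm = -1866.6667 rpm

-1866.6667 rpm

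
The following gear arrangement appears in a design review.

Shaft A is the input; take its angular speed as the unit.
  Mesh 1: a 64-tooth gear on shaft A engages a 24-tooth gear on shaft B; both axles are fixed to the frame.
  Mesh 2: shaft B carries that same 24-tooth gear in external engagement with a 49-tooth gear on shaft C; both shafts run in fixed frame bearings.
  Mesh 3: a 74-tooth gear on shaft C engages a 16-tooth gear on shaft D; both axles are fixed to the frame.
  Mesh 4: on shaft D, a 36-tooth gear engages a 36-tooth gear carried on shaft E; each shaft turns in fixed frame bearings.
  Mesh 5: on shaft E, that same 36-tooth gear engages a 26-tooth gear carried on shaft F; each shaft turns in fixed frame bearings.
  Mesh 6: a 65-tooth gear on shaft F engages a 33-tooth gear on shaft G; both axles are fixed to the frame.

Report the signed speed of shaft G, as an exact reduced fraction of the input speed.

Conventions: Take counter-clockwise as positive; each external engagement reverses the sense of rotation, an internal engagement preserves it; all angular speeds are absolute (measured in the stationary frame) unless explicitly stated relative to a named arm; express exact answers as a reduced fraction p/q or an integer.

6-mesh fixed-axis compound train (all bearings frame-fixed)
mesh 1 [64T→24T]: |ω|/ω_in = 1×64/24 = 8/3, sense flips to −
mesh 2 [24T→49T]: |ω|/ω_in = (8/3)×24/49 = 64/49, sense flips to +
mesh 3 [74T→16T]: |ω|/ω_in = (64/49)×74/16 = 296/49, sense flips to −
mesh 4 [36T→36T]: |ω|/ω_in = (296/49)×36/36 = 296/49, sense flips to +
mesh 5 [36T→26T]: |ω|/ω_in = (296/49)×36/26 = 5328/637, sense flips to −
mesh 6 [65T→33T]: |ω|/ω_in = (5328/637)×65/33 = 8880/539, sense flips to +
signed output speed (× input speed) = 8880/539

8880/539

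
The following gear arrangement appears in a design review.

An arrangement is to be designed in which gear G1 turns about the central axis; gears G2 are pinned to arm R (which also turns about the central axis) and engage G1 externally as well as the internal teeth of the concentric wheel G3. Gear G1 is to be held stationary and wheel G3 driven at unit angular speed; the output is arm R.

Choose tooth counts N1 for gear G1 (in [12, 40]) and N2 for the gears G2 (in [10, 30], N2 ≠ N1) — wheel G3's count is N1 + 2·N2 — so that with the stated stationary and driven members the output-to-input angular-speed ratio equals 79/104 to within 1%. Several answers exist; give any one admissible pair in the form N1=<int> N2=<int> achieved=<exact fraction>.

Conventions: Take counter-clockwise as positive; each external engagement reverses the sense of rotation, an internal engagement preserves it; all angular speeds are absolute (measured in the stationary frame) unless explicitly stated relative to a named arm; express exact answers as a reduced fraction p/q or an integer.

N1=25 N2=27 achieved=79/104

class = planetary set [ratio 79/104 wanted; Willis about the carrier]
Willis with ω_sun = 0: ω_arm/ω_ring = N3/(N1+N3); set equal to 79/104  ⇒  N3/N1 = (79/104)/(1 − 79/104) = 79/25
N3 = N1 + 2·N2  ⇒  N2/N1 = (N3/N1 − 1)/2 = (79/25 − 1)/2 = 27/25
smallest multiple with N1 ≥ 12 and N2 ≥ 10: k = 1  ⇒  N1 = 1·25 = 25, N2 = 1·27 = 27 (N1 ≤ 40, N2 ≤ 30, N2 ≠ N1 ✓), N3 = 25 + 2·27 = 79
check: N3/(N1+N3) with N1 = 25, N3 = 79 gives 79/104; |achieved − target| = 0 ≤ 79/10400 ✓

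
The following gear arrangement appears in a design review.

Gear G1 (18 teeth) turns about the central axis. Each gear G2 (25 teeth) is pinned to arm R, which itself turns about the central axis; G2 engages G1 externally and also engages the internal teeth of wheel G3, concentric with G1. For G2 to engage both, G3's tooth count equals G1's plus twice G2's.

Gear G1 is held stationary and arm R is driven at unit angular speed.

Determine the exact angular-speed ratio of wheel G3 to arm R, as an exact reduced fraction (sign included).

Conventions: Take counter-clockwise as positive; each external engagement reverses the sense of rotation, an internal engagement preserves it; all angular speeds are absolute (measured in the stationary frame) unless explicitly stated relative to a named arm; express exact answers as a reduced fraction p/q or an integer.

43/34

topology: planetary set — G1 18T / G2 25T / G3 68T, arm = carrier (Willis)
ring teeth: 18 + 2·25 = 68
18(ω_sun−ω_arm) = −68(ω_ring−ω_arm),  ω_sun = 0, ω_arm = 1
ω_ring = 1 − (18/68)(0−1) = 43/34
ω_out/ω_in = 43/34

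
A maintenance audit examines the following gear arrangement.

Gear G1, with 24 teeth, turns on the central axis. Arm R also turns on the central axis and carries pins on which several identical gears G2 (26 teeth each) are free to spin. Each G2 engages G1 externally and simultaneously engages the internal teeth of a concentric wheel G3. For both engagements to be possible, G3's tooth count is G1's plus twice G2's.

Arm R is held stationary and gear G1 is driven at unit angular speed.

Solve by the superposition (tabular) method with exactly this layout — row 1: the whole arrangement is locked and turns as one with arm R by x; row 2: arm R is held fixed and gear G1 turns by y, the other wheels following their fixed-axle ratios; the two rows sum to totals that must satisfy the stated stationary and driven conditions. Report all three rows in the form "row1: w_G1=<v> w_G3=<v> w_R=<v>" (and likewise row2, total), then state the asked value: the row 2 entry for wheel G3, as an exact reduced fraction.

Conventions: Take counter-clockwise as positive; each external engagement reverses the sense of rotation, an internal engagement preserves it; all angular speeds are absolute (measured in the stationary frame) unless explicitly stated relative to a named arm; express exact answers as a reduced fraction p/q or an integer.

row1: w_G1=0 w_G3=0 w_R=0
row2: w_G1=1 w_G3=-6/19 w_R=0
total: w_G1=1 w_G3=-6/19 w_R=0
asked value: -6/19

recognized (axles ride arm R): planetary set, 24/26/76 teeth
row 1 (train locked, turned with arm): all members turn x
row 2 (arm held, sun turns y): ω_ring = −(24/76)·y, ω_arm = 0
boundary: total ω_arm = x = 0 and total ω_sun = x + y = 1  ⇒  y = 1, x = 0
row 2 ring = −(24/76)·1 = -6/19
totals (row 1 + row 2): sun 0 + 1 = 1, ring 0 + (-6/19) = -6/19, arm 0 + 0 = 0
asked cell (row2, ring) = -6/19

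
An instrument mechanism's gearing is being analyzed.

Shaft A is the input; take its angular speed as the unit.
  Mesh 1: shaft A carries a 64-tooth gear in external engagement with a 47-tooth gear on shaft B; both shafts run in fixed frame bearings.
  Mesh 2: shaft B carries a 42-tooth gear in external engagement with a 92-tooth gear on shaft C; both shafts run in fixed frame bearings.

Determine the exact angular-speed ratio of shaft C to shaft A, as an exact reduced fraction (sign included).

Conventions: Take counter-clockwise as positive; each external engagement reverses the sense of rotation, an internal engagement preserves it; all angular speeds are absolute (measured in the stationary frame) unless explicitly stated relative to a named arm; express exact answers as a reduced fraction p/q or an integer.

672/1081

class = fixed-axis compound train [2 meshes; 2 ratios multiply, 2 sense flips]
mesh 1 [64T→47T]: running ratio 64/47, sense −
mesh 2 [42T→92T]: running ratio 672/1081, sense +
ω_out/ω_in = 672/1081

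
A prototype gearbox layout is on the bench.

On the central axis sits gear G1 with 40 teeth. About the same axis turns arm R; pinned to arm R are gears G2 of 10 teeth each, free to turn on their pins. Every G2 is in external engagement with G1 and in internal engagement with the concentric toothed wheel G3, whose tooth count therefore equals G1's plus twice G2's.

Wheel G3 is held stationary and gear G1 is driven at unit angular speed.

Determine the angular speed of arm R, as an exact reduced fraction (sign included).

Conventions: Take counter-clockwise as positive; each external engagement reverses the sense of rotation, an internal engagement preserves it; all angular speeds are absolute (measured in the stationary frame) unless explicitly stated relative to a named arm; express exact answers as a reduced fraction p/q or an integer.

planetary set (40T centre, 10T on arm, 60T internal) — Willis relation
ring teeth: 40 + 2·10 = 60
40(ω_sun−ω_arm) = −60(ω_ring−ω_arm),  ω_ring = 0, ω_sun = 1
40(1−ω_arm) = −60(0−ω_arm)  ⇒  100·ω_arm = 40  ⇒  ω_arm = 2/5
exact speed ratio = 2/5

2/5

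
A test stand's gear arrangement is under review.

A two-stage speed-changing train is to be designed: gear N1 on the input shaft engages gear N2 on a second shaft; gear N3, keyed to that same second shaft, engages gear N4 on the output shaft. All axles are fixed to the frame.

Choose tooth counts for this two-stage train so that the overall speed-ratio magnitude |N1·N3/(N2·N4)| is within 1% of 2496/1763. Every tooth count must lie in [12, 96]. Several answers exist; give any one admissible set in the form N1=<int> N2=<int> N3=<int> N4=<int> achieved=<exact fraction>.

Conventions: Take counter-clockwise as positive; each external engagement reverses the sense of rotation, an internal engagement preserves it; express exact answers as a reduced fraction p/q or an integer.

class = fixed-axis compound train [2-stage, 2496/1763 wanted]
target = 2496/1763 in lowest terms: an exact hit needs N1·N3 = k·2496 and N2·N4 = k·1763 for one integer k, every count in [12, 96]; additionally prefer no 1:1 stage (N1 ≠ N2, N3 ≠ N4)
k = 1: N1·N3 = 2496 = 26·96, N2·N4 = 1763 = 41·43
achieved = 26·96/(41·43) = 2496/1763; |achieved − target| = 0 ≤ 624/44075 ✓

N1=26 N2=41 N3=96 N4=43 achieved=2496/1763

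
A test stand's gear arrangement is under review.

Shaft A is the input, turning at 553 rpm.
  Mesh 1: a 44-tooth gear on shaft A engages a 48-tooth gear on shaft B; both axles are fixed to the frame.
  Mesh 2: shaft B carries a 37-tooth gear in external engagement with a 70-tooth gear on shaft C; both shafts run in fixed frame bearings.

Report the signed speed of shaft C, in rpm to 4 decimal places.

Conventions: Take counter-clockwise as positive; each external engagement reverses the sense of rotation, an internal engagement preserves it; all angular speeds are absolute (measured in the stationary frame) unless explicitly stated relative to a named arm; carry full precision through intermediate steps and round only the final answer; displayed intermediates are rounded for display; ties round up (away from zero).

+267.9417 rpm

topology: fixed-axis compound train — 2 meshes, A→C
mesh 1 [44T→48T]: ω = 553.0000×44/48 = 506.9167 rpm, sense flips to −
mesh 2 [37T→70T]: ω = 506.9167×37/70 = 267.9417 rpm, sense flips to +
signed output speed = +267.9417 rpm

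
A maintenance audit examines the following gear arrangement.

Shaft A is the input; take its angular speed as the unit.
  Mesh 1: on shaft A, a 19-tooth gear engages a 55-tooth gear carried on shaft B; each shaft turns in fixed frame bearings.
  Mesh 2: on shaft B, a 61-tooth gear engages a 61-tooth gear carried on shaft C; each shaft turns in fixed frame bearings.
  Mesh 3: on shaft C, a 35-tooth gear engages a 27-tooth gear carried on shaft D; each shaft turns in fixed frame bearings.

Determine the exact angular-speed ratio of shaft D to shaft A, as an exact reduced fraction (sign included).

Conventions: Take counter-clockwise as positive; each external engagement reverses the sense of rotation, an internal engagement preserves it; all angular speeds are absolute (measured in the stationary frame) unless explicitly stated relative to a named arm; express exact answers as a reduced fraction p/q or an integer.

-133/297

class = fixed-axis compound train [3 meshes; 3 ratios multiply, 3 sense flips]
mesh 1 [19T→55T]: running ratio 19/55, sense −
mesh 2 [61T→61T]: running ratio 19/55, sense +
mesh 3 [35T→27T]: running ratio 133/297, sense −
ω_out/ω_in = -133/297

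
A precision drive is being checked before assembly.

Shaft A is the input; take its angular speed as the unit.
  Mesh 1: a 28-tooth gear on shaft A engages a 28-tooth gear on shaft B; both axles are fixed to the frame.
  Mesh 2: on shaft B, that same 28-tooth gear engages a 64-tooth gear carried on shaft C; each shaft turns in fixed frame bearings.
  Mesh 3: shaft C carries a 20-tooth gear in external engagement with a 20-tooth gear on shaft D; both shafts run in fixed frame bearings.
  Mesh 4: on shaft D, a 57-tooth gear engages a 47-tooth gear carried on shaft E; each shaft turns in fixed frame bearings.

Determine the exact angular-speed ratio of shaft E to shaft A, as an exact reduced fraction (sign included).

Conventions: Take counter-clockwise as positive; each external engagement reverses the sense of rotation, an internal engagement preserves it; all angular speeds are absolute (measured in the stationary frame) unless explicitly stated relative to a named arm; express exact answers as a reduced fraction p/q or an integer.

class = fixed-axis compound train [4 meshes; 4 ratios multiply, 4 sense flips]
mesh 1 [28T→28T]: running ratio 1, sense −
mesh 2 [28T→64T]: running ratio 7/16, sense +
mesh 3 [20T→20T]: running ratio 7/16, sense −
mesh 4 [57T→47T]: running ratio 399/752, sense +
ω_out/ω_in = 399/752

399/752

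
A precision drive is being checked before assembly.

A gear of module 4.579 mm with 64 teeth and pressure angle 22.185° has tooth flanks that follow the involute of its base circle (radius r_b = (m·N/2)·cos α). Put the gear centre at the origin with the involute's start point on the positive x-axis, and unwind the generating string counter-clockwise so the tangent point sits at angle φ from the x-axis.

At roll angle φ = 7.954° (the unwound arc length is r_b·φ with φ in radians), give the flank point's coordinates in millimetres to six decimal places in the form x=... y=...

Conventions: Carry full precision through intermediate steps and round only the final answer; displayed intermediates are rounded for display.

topology: single-mesh involute geometry — m = 4.579, N = 64
pitch radius r_p = m·N/2 = 4.579·64/2 = 146.528000
base radius r_b = r_p·cos α = 146.528000·cos 22.185° = 135.680455
roll angle φ = 7.954° = 0.13882349 rad
x = r_b·(cos φ + φ·sin φ) = 136.981577
y = r_b·(sin φ − φ·cos φ) = 0.120767

x=136.981577 y=0.120767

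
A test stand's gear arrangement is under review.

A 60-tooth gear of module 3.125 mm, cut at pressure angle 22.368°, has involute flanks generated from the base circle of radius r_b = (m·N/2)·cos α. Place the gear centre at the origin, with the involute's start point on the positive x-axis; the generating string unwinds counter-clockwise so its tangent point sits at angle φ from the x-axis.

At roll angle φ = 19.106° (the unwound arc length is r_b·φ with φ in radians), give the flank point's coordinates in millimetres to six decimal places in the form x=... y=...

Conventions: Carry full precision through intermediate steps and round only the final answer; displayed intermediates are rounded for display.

class = single-mesh tooth geometry [base-circle involute, m = 3.125, 60T]
pitch radius r_p = m·N/2 = 3.125·60/2 = 93.750000
base radius r_b = r_p·cos α = 93.750000·cos 22.368° = 86.696130
roll angle φ = 19.106° = 0.33346261 rad
x = r_b·(cos φ + φ·sin φ) = 91.383146
y = r_b·(sin φ − φ·cos φ) = 1.059700

x=91.383146 y=1.059700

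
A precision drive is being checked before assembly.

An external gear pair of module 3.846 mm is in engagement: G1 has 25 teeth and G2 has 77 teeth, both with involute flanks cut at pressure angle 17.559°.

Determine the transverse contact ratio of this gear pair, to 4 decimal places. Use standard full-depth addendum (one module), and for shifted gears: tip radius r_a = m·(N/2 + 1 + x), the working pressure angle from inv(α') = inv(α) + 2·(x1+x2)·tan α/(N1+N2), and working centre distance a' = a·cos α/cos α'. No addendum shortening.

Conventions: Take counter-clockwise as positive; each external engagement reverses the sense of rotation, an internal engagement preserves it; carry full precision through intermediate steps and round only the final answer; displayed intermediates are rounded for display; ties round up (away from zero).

1.8521

recognized (one external pair, fixed centres): single-mesh tooth geometry, m = 3.846, N1 = 25, N2 = 77
base radii: r_b1 = 45.835032, r_b2 = 141.171898
tip radii: r_a1 = 51.921000, r_a2 = 151.917000
no profile shift: α' = α, a' = a
action lengths: √(r_a1²−r_b1²) = 24.391394, √(r_a2²−r_b2²) = 56.118359
base pitch p_b = π·m·cos α = 11.519600
CR = (24.391394 + 56.118359 − 196.146000·sin 17.55900°)/11.519600 = 1.852053
contact ratio ≈ 1.8521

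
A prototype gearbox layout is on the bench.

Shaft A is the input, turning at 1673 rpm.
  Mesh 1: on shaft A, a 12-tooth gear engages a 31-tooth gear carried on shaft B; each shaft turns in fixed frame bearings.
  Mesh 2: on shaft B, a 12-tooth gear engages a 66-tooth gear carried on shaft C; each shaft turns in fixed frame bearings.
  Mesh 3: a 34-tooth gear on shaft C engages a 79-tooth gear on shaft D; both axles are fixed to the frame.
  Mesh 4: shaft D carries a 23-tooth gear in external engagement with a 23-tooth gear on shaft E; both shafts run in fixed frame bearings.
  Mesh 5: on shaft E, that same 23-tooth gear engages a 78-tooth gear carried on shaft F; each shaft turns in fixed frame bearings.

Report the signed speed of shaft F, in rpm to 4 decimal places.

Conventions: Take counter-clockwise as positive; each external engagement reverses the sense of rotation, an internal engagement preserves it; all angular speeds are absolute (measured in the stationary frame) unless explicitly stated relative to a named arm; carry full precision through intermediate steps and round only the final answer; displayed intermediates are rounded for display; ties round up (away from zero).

-14.9430 rpm

class = fixed-axis compound train [5 meshes; 5 ratios multiply, 5 sense flips]
mesh 1 [12T→31T]: ω = 1673.0000×12/31 = 647.6129 rpm, sense flips to −
mesh 2 [12T→66T]: ω = 647.6129×12/66 = 117.7478 rpm, sense flips to +
mesh 3 [34T→79T]: ω = 117.7478×34/79 = 50.6763 rpm, sense flips to −
mesh 4 [23T→23T]: ω = 50.6763×23/23 = 50.6763 rpm, sense flips to +
mesh 5 [23T→78T]: ω = 50.6763×23/78 = 14.9430 rpm, sense flips to −
signed output speed = -14.9430 rpm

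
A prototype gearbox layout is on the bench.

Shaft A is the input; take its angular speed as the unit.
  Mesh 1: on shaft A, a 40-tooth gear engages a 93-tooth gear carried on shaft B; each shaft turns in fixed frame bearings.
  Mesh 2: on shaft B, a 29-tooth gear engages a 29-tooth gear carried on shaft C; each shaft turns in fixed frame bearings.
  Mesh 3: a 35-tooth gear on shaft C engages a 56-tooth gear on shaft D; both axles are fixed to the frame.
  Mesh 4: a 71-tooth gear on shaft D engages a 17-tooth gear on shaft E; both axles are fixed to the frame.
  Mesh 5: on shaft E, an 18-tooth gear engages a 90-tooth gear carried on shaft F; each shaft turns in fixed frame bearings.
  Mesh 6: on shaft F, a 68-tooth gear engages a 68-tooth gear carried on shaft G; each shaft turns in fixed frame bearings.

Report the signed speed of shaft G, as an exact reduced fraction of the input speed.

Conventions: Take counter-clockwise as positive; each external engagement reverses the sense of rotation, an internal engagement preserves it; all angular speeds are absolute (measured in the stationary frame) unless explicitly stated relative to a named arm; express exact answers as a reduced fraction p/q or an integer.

355/1581

6-mesh fixed-axis compound train (all bearings frame-fixed)
mesh 1 [40T→93T]: |ω|/ω_in = 1×40/93 = 40/93, sense flips to −
mesh 2 [29T→29T]: |ω|/ω_in = (40/93)×29/29 = 40/93, sense flips to +
mesh 3 [35T→56T]: |ω|/ω_in = (40/93)×35/56 = 25/93, sense flips to −
mesh 4 [71T→17T]: |ω|/ω_in = (25/93)×71/17 = 1775/1581, sense flips to +
mesh 5 [18T→90T]: |ω|/ω_in = (1775/1581)×18/90 = 355/1581, sense flips to −
mesh 6 [68T→68T]: |ω|/ω_in = (355/1581)×68/68 = 355/1581, sense flips to +
signed output speed (× input speed) = 355/1581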